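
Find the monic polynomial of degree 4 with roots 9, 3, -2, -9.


A monic polynomial with roots 9, 3, -2, -9 is:
p(x) = (x - 9)(x - 3)(x + 2)(x + 9)
After multiplying by (x - 9): x - 9
After multiplying by (x - 3): x^2 - 12x + 27
After multiplying by (x + 2): x^3 - 10x^2 + 3x + 54
After multiplying by (x + 9): x^4 - x^3 - 87x^2 + 81x + 486

x^4 - x^3 - 87x^2 + 81x + 486


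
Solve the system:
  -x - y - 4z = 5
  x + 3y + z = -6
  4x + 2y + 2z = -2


Using Cramer's rule. Expand each determinant along the first row.
D  = (-1)*[3*2 - 1*2] - (-1)*[1*2 - 1*4] + (-4)*[1*2 - 3*4]
  = (-1)*(4) - (-1)*(-2) + (-4)*(-10) = 34
Dx = 5*[3*2 - 1*2] - (-1)*[(-6)*2 - 1*(-2)] + (-4)*[(-6)*2 - 3*(-2)]
  = 5*(4) - (-1)*(-10) + (-4)*(-6) = 34
Dy = (-1)*[(-6)*2 - 1*(-2)] - 5*[1*2 - 1*4] + (-4)*[1*(-2) - (-6)*4]
  = (-1)*(-10) - 5*(-2) + (-4)*(22) = -68
Dz = (-1)*[3*(-2) - (-6)*2] - (-1)*[1*(-2) - (-6)*4] + 5*[1*2 - 3*4]
  = (-1)*(6) - (-1)*(22) + 5*(-10) = -34
x = Dx/D = 34/34 = 1, y = Dy/D = -68/34 = -2, z = Dz/D = -34/34 = -1
Check eq1: (-1)(1) + (-1)(-2) + (-4)(-1) = 5 = 5 ✓
Check eq2: (1)(1) + (3)(-2) + (1)(-1) = -6 = -6 ✓
Check eq3: (4)(1) + (2)(-2) + (2)(-1) = -2 = -2 ✓

x = 1, y = -2, z = -1


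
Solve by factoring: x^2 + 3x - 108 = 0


We need two numbers that multiply to -108 and add to 3.
Those numbers are -9 and 12 (since (-9) * 12 = -108 and (-9) + 12 = 3).
So x^2 + 3x - 108 = (x - 9)(x + 12) = 0
Setting each factor to zero: x = 9 or x = -12

x = -12, x = 9


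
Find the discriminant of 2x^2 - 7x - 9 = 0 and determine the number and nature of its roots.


For ax^2 + bx + c = 0, discriminant D = b^2 - 4ac
Here a = 2, b = -7, c = -9
D = (-7)^2 - 4(2)(-9) = 49 + 72 = 121

D = 121 > 0 and is a perfect square (sqrt = 11)
The equation has 2 distinct real rational roots.

Discriminant = 121, 2 distinct real rational roots


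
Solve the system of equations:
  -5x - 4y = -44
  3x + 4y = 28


Using Cramer's rule:
Determinant D = (-5)(4) - (3)(-4) = -20 + 12 = -8
Dx = (-44)(4) - (28)(-4) = -176 + 112 = -64
Dy = (-5)(28) - (3)(-44) = -140 + 132 = -8
x = Dx/D = -64/-8 = 8
y = Dy/D = -8/-8 = 1

x = 8, y = 1


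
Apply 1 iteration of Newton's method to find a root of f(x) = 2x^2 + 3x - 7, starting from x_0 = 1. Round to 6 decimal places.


Newton's method: x_(n+1) = x_n - f(x_n)/f'(x_n)
f(x) = 2x^2 + 3x - 7
f'(x) = 4x + 3

Iteration 1:
  f(1.000000) = -2.000000
  f'(1.000000) = 7.000000
  x_1 = 1.000000 - (-2.000000)/(7.000000) = 1.285714

x_1 = 1.285714


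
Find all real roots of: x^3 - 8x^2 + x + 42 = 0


Let p(x) = x^3 - 8x^2 + x + 42. By the rational root theorem (leading coefficient 1), any rational root is an integer divisor of 42: try ±1, ±2, ... in turn.
Test x = 1: value = 36 ≠ 0.
Test x = -1: value = 32 ≠ 0.
Test x = 2: value = 20 ≠ 0.
Test x = -2: value = 0 ✓, so (x + 2) is a factor.
Synthetic division by (x + 2): bring down 1; 1(-2) - 8 = -10; (-10)(-2) + 1 = 21; 21(-2) + 42 = 0 → quotient x^2 - 10x + 21, remainder 0.
Solve the quadratic x^2 - 10x + 21 = 0: discriminant = (-10)^2 - 4(1)(21) = 100 - 84 = 16.
sqrt(16) = 4, so x = (10 ± 4)/2: x = 7 or x = 3.

x = -2, x = 3, x = 7


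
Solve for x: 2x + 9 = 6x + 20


Starting with: 2x + 9 = 6x + 20
Move all x terms to left: (2 - 6)x = 20 - 9
Simplify: -4x = 11
Divide both sides by -4: x = -11/4

x = -11/4


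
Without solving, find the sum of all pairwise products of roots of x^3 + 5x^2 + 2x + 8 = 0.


By Vieta's formulas for x^3 + bx^2 + cx + d = 0:
  r1 + r2 + r3 = -b/a = -5
  r1*r2 + r1*r3 + r2*r3 = c/a = 2
  r1*r2*r3 = -d/a = -8


Sum of pairwise products = 2


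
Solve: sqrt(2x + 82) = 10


Square both sides: 2x + 82 = 10^2 = 100
2x = 100 - 82 = 18
x = 9
Check: sqrt(2*9 + 82) = sqrt(100) = 10 ✓

x = 9


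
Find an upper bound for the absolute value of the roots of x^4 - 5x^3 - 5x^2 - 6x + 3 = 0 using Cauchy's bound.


Cauchy's bound: all roots r satisfy |r| <= 1 + max(|a_i/a_n|) for i = 0,...,n-1
where a_n is the leading coefficient.

Coefficients: [1, -5, -5, -6, 3]
Leading coefficient a_n = 1
Ratios |a_i/a_n|: 5, 5, 6, 3
Maximum ratio: 6
Cauchy's bound: |r| <= 1 + 6 = 7

Upper bound = 7


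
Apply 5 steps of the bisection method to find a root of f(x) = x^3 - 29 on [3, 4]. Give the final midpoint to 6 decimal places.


f(x) = x^3 - 29
f(3) = -2 < 0
f(4) = 35 > 0

Step 1: midpoint = (3.000000 + 4.000000)/2 = 3.500000
  f(3.500000) = 13.875000
  f(mid) > 0, so root is in [3.000000, 3.500000]

Step 2: midpoint = (3.000000 + 3.500000)/2 = 3.250000
  f(3.250000) = 5.328125
  f(mid) > 0, so root is in [3.000000, 3.250000]

Step 3: midpoint = (3.000000 + 3.250000)/2 = 3.125000
  f(3.125000) = 1.517578
  f(mid) > 0, so root is in [3.000000, 3.125000]

Step 4: midpoint = (3.000000 + 3.125000)/2 = 3.062500
  f(3.062500) = -0.277100
  f(mid) < 0, so root is in [3.062500, 3.125000]

Step 5: midpoint = (3.062500 + 3.125000)/2 = 3.093750
  f(3.093750) = 0.611176
  f(mid) > 0, so root is in [3.062500, 3.093750]

midpoint = 3.093750


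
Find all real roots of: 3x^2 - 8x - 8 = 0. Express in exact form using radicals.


Using the quadratic formula: x = (-b ± sqrt(b^2 - 4ac)) / (2a)
Here a = 3, b = -8, c = -8
Discriminant = b^2 - 4ac = (-8)^2 - 4(3)(-8) = 64 + 96 = 160
Since discriminant = 160 > 0, there are two real roots.
x = (8 ± 4*sqrt(10)) / 6
Simplifying: x = (4 ± 2*sqrt(10)) / 3
Numerically: x ≈ 3.4415 or x ≈ -0.7749

x = (4 + 2*sqrt(10)) / 3 or x = (4 - 2*sqrt(10)) / 3


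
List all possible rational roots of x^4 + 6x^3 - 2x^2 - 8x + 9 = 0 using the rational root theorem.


Rational root theorem: possible roots are ±p/q where:
  p divides the constant term (9): p ∈ {1, 3, 9}
  q divides the leading coefficient (1): q ∈ {1}

All possible rational roots: -9, -3, -1, 1, 3, 9

-9, -3, -1, 1, 3, 9


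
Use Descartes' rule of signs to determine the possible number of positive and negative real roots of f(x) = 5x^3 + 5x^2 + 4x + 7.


Descartes' rule of signs:

For positive roots, count sign changes in f(x) = 5x^3 + 5x^2 + 4x + 7:
Signs of coefficients: +, +, +, +
Number of sign changes: 0
Possible positive real roots: 0

For negative roots, examine f(-x) = -5x^3 + 5x^2 - 4x + 7:
Signs of coefficients: -, +, -, +
Number of sign changes: 3
Possible negative real roots: 3, 1

Positive roots: 0; Negative roots: 3 or 1


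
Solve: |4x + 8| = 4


An absolute value equation |expr| = 4 gives two cases:
Case 1: 4x + 8 = 4
  4x = -4, so x = -1
Case 2: 4x + 8 = -4
  4x = -12, so x = -3

x = -3, x = -1


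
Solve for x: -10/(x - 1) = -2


Multiply both sides by (x - 1): -10 = -2(x - 1)
Distribute: -10 = -2x + 2
-2x = -10 - 2 = -12
x = 6

x = 6


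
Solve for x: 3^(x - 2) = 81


Express both sides with the same base.
81 = 3^4
Since the bases match, equate exponents: x - 2 = 4
So x = 4 - (-2) = 6

x = 6


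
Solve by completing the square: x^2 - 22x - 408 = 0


Start: x^2 - 22x - 408 = 0
Move constant: x^2 - 22x = 408
Half of -22 is -11, squared is 121
Add 121 to both sides: x^2 - 22x + 121 = 529
(x - 11)^2 = 529
x - 11 = ±23
x = 11 + 23 = 34 or x = 11 - 23 = -12

x = -12, x = 34


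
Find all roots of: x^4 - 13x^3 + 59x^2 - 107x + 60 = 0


Let p(x) = x^4 - 13x^3 + 59x^2 - 107x + 60. By the rational root theorem (leading coefficient 1), any rational root is an integer divisor of 60: try ±1, ±2, ... in turn.
Test x = 1: value = 0 ✓, so (x - 1) is a factor.
Synthetic division by (x - 1): bring down 1; 1(1) - 13 = -12; (-12)(1) + 59 = 47; 47(1) - 107 = -60; (-60)(1) + 60 = 0 → quotient x^3 - 12x^2 + 47x - 60, remainder 0.
Continue with the quotient x^3 - 12x^2 + 47x - 60 (candidates must divide 60; re-test x = 1 first in case it repeats).
Test x = 1: value = -24 ≠ 0.
Test x = -1: value = -120 ≠ 0.
Test x = 2: value = -6 ≠ 0.
Test x = -2: value = -210 ≠ 0.
Test x = 3: value = 0 ✓, so (x - 3) is a factor.
Synthetic division by (x - 3): bring down 1; 1(3) - 12 = -9; (-9)(3) + 47 = 20; 20(3) - 60 = 0 → quotient x^2 - 9x + 20, remainder 0.
Solve the quadratic x^2 - 9x + 20 = 0: discriminant = (-9)^2 - 4(1)(20) = 81 - 80 = 1.
sqrt(1) = 1, so x = (9 ± 1)/2: x = 5 or x = 4.
Collecting all roots found:

x = 1, x = 3, x = 4, x = 5


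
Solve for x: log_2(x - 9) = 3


Convert to exponential form: x - 9 = 2^3 = 8
x = 8 + 9 = 17
Check: log_2(17 - 9) = log_2(8) = log_2(8) = 3 ✓

x = 17


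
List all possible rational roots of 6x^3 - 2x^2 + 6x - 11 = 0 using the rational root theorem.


Rational root theorem: possible roots are ±p/q where:
  p divides the constant term (-11): p ∈ {1, 11}
  q divides the leading coefficient (6): q ∈ {1, 2, 3, 6}

All possible rational roots: -11, -11/2, -11/3, -11/6, -1, -1/2, -1/3, -1/6, 1/6, 1/3, 1/2, 1, 11/6, 11/3, 11/2, 11

-11, -11/2, -11/3, -11/6, -1, -1/2, -1/3, -1/6, 1/6, 1/3, 1/2, 1, 11/6, 11/3, 11/2, 11


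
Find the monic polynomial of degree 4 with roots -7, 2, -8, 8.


A monic polynomial with roots -7, 2, -8, 8 is:
p(x) = (x + 7)(x - 2)(x + 8)(x - 8)
After multiplying by (x + 7): x + 7
After multiplying by (x - 2): x^2 + 5x - 14
After multiplying by (x + 8): x^3 + 13x^2 + 26x - 112
After multiplying by (x - 8): x^4 + 5x^3 - 78x^2 - 320x + 896

x^4 + 5x^3 - 78x^2 - 320x + 896


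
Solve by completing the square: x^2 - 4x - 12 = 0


Start: x^2 - 4x - 12 = 0
Move constant: x^2 - 4x = 12
Half of -4 is -2, squared is 4
Add 4 to both sides: x^2 - 4x + 4 = 16
(x - 2)^2 = 16
x - 2 = ±4
x = 2 + 4 = 6 or x = 2 - 4 = -2

x = -2, x = 6


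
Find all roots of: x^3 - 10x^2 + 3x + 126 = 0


Let p(x) = x^3 - 10x^2 + 3x + 126. By the rational root theorem (leading coefficient 1), any rational root is an integer divisor of 126: try ±1, ±2, ... in turn.
Test x = 1: value = 120 ≠ 0.
Test x = -1: value = 112 ≠ 0.
Test x = 2: value = 100 ≠ 0.
Test x = -2: value = 72 ≠ 0.
Test x = 3: value = 72 ≠ 0.
Test x = -3: value = 0 ✓, so (x + 3) is a factor.
Synthetic division by (x + 3): bring down 1; 1(-3) - 10 = -13; (-13)(-3) + 3 = 42; 42(-3) + 126 = 0 → quotient x^2 - 13x + 42, remainder 0.
Solve the quadratic x^2 - 13x + 42 = 0: discriminant = (-13)^2 - 4(1)(42) = 169 - 168 = 1.
sqrt(1) = 1, so x = (13 ± 1)/2: x = 7 or x = 6.
Collecting all roots found:

x = -3, x = 6, x = 7


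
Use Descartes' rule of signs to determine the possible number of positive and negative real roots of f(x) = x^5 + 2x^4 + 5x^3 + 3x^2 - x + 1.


Descartes' rule of signs:

For positive roots, count sign changes in f(x) = x^5 + 2x^4 + 5x^3 + 3x^2 - x + 1:
Signs of coefficients: +, +, +, +, -, +
Number of sign changes: 2
Possible positive real roots: 2, 0

For negative roots, examine f(-x) = -x^5 + 2x^4 - 5x^3 + 3x^2 + x + 1:
Signs of coefficients: -, +, -, +, +, +
Number of sign changes: 3
Possible negative real roots: 3, 1

Positive roots: 2 or 0; Negative roots: 3 or 1


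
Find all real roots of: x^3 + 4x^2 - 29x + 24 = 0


Let p(x) = x^3 + 4x^2 - 29x + 24. By the rational root theorem (leading coefficient 1), any rational root is an integer divisor of 24: try ±1, ±2, ... in turn.
Test x = 1: value = 0 ✓, so (x - 1) is a factor.
Synthetic division by (x - 1): bring down 1; 1(1) + 4 = 5; 5(1) - 29 = -24; (-24)(1) + 24 = 0 → quotient x^2 + 5x - 24, remainder 0.
Solve the quadratic x^2 + 5x - 24 = 0: discriminant = 5^2 - 4(1)(-24) = 25 + 96 = 121.
sqrt(121) = 11, so x = (-5 ± 11)/2: x = 3 or x = -8.

x = -8, x = 1, x = 3


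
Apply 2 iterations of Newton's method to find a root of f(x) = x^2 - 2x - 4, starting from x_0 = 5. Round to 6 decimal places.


Newton's method: x_(n+1) = x_n - f(x_n)/f'(x_n)
f(x) = x^2 - 2x - 4
f'(x) = 2x - 2

Iteration 1:
  f(5.000000) = 11.000000
  f'(5.000000) = 8.000000
  x_1 = 5.000000 - (11.000000)/(8.000000) = 3.625000

Iteration 2:
  f(3.625000) = 1.890625
  f'(3.625000) = 5.250000
  x_2 = 3.625000 - (1.890625)/(5.250000) = 3.264881

x_2 = 3.264881


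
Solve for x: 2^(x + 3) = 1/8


Express both sides with the same base.
1/8 = 2^(-3)
Since the bases match, equate exponents: x + 3 = -3
So x = -3 - (3) = -6

x = -6


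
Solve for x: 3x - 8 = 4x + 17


Starting with: 3x - 8 = 4x + 17
Move all x terms to left: (3 - 4)x = 17 + 8
Simplify: -x = 25
Divide both sides by -1: x = -25

x = -25


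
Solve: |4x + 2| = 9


An absolute value equation |expr| = 9 gives two cases:
Case 1: 4x + 2 = 9
  4x = 7, so x = 7/4
Case 2: 4x + 2 = -9
  4x = -11, so x = -11/4

x = -11/4, x = 7/4


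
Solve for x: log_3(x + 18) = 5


Convert to exponential form: x + 18 = 3^5 = 243
x = 243 - 18 = 225
Check: log_3(225 + 18) = log_3(243) = log_3(243) = 5 ✓

x = 225


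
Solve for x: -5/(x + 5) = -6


Multiply both sides by (x + 5): -5 = -6(x + 5)
Distribute: -5 = -6x - 30
-6x = -5 + 30 = 25
x = -25/6

x = -25/6


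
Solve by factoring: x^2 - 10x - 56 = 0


We need two numbers that multiply to -56 and add to -10.
Those numbers are 4 and -14 (since 4 * (-14) = -56 and 4 + (-14) = -10).
So x^2 - 10x - 56 = (x + 4)(x - 14) = 0
Setting each factor to zero: x = -4 or x = 14

x = -4, x = 14


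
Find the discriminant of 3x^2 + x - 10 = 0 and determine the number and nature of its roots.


For ax^2 + bx + c = 0, discriminant D = b^2 - 4ac
Here a = 3, b = 1, c = -10
D = (1)^2 - 4(3)(-10) = 1 + 120 = 121

D = 121 > 0 and is a perfect square (sqrt = 11)
The equation has 2 distinct real rational roots.

Discriminant = 121, 2 distinct real rational roots


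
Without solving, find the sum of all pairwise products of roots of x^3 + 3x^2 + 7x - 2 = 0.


By Vieta's formulas for x^3 + bx^2 + cx + d = 0:
  r1 + r2 + r3 = -b/a = -3
  r1*r2 + r1*r3 + r2*r3 = c/a = 7
  r1*r2*r3 = -d/a = 2


Sum of pairwise products = 7


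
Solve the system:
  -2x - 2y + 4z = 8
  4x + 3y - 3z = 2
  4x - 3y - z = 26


Using Cramer's rule. Expand each determinant along the first row.
D  = (-2)*[3*(-1) - (-3)*(-3)] - (-2)*[4*(-1) - (-3)*4] + 4*[4*(-3) - 3*4]
  = (-2)*(-12) - (-2)*(8) + 4*(-24) = -56
Dx = 8*[3*(-1) - (-3)*(-3)] - (-2)*[2*(-1) - (-3)*26] + 4*[2*(-3) - 3*26]
  = 8*(-12) - (-2)*(76) + 4*(-84) = -280
Dy = (-2)*[2*(-1) - (-3)*26] - 8*[4*(-1) - (-3)*4] + 4*[4*26 - 2*4]
  = (-2)*(76) - 8*(8) + 4*(96) = 168
Dz = (-2)*[3*26 - 2*(-3)] - (-2)*[4*26 - 2*4] + 8*[4*(-3) - 3*4]
  = (-2)*(84) - (-2)*(96) + 8*(-24) = -168
x = Dx/D = -280/-56 = 5, y = Dy/D = 168/-56 = -3, z = Dz/D = -168/-56 = 3
Check eq1: (-2)(5) + (-2)(-3) + (4)(3) = 8 = 8 ✓
Check eq2: (4)(5) + (3)(-3) + (-3)(3) = 2 = 2 ✓
Check eq3: (4)(5) + (-3)(-3) + (-1)(3) = 26 = 26 ✓

x = 5, y = -3, z = 3


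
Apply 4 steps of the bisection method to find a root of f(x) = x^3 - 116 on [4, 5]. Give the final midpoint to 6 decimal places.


f(x) = x^3 - 116
f(4) = -52 < 0
f(5) = 9 > 0

Step 1: midpoint = (4.000000 + 5.000000)/2 = 4.500000
  f(4.500000) = -24.875000
  f(mid) < 0, so root is in [4.500000, 5.000000]

Step 2: midpoint = (4.500000 + 5.000000)/2 = 4.750000
  f(4.750000) = -8.828125
  f(mid) < 0, so root is in [4.750000, 5.000000]

Step 3: midpoint = (4.750000 + 5.000000)/2 = 4.875000
  f(4.875000) = -0.142578
  f(mid) < 0, so root is in [4.875000, 5.000000]

Step 4: midpoint = (4.875000 + 5.000000)/2 = 4.937500
  f(4.937500) = 4.370850
  f(mid) > 0, so root is in [4.875000, 4.937500]

midpoint = 4.937500


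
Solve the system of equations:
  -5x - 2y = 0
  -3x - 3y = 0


Using Cramer's rule:
Determinant D = (-5)(-3) - (-3)(-2) = 15 - 6 = 9
Dx = (0)(-3) - (0)(-2) = 0 - 0 = 0
Dy = (-5)(0) - (-3)(0) = 0 - 0 = 0
x = Dx/D = 0/9 = 0
y = Dy/D = 0/9 = 0

x = 0, y = 0


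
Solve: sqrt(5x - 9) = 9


Square both sides: 5x - 9 = 9^2 = 81
5x = 81 + 9 = 90
x = 18
Check: sqrt(5*18 - 9) = sqrt(81) = 9 ✓

x = 18


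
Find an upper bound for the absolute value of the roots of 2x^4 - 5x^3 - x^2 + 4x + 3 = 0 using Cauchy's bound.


Cauchy's bound: all roots r satisfy |r| <= 1 + max(|a_i/a_n|) for i = 0,...,n-1
where a_n is the leading coefficient.

Coefficients: [2, -5, -1, 4, 3]
Leading coefficient a_n = 2
Ratios |a_i/a_n|: 5/2, 1/2, 2, 3/2
Maximum ratio: 5/2
Cauchy's bound: |r| <= 1 + 5/2 = 7/2

Upper bound = 7/2


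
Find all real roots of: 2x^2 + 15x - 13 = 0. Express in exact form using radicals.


Using the quadratic formula: x = (-b ± sqrt(b^2 - 4ac)) / (2a)
Here a = 2, b = 15, c = -13
Discriminant = b^2 - 4ac = 15^2 - 4(2)(-13) = 225 + 104 = 329
Since discriminant = 329 > 0, there are two real roots.
x = (-15 ± sqrt(329)) / 4
Numerically: x ≈ 0.7846 or x ≈ -8.2846

x = (-15 + sqrt(329)) / 4 or x = (-15 - sqrt(329)) / 4


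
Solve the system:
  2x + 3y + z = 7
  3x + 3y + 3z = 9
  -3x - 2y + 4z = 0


Using Cramer's rule. Expand each determinant along the first row.
D  = 2*[3*4 - 3*(-2)] - 3*[3*4 - 3*(-3)] + 1*[3*(-2) - 3*(-3)]
  = 2*(18) - 3*(21) + 1*(3) = -24
Dx = 7*[3*4 - 3*(-2)] - 3*[9*4 - 3*0] + 1*[9*(-2) - 3*0]
  = 7*(18) - 3*(36) + 1*(-18) = 0
Dy = 2*[9*4 - 3*0] - 7*[3*4 - 3*(-3)] + 1*[3*0 - 9*(-3)]
  = 2*(36) - 7*(21) + 1*(27) = -48
Dz = 2*[3*0 - 9*(-2)] - 3*[3*0 - 9*(-3)] + 7*[3*(-2) - 3*(-3)]
  = 2*(18) - 3*(27) + 7*(3) = -24
x = Dx/D = 0/-24 = 0, y = Dy/D = -48/-24 = 2, z = Dz/D = -24/-24 = 1
Check eq1: (2)(0) + (3)(2) + (1)(1) = 7 = 7 ✓
Check eq2: (3)(0) + (3)(2) + (3)(1) = 9 = 9 ✓
Check eq3: (-3)(0) + (-2)(2) + (4)(1) = 0 = 0 ✓

x = 0, y = 2, z = 1


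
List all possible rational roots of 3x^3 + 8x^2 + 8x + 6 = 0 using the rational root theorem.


Rational root theorem: possible roots are ±p/q where:
  p divides the constant term (6): p ∈ {1, 2, 3, 6}
  q divides the leading coefficient (3): q ∈ {1, 3}

All possible rational roots: -6, -3, -2, -1, -2/3, -1/3, 1/3, 2/3, 1, 2, 3, 6

-6, -3, -2, -1, -2/3, -1/3, 1/3, 2/3, 1, 2, 3, 6


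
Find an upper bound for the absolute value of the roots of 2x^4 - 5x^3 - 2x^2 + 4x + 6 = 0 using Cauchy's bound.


Cauchy's bound: all roots r satisfy |r| <= 1 + max(|a_i/a_n|) for i = 0,...,n-1
where a_n is the leading coefficient.

Coefficients: [2, -5, -2, 4, 6]
Leading coefficient a_n = 2
Ratios |a_i/a_n|: 5/2, 1, 2, 3
Maximum ratio: 3
Cauchy's bound: |r| <= 1 + 3 = 4

Upper bound = 4


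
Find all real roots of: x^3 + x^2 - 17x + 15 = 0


Let p(x) = x^3 + x^2 - 17x + 15. By the rational root theorem (leading coefficient 1), any rational root is an integer divisor of 15: try ±1, ±2, ... in turn.
Test x = 1: value = 0 ✓, so (x - 1) is a factor.
Synthetic division by (x - 1): bring down 1; 1(1) + 1 = 2; 2(1) - 17 = -15; (-15)(1) + 15 = 0 → quotient x^2 + 2x - 15, remainder 0.
Solve the quadratic x^2 + 2x - 15 = 0: discriminant = 2^2 - 4(1)(-15) = 4 + 60 = 64.
sqrt(64) = 8, so x = (-2 ± 8)/2: x = 3 or x = -5.

x = -5, x = 1, x = 3


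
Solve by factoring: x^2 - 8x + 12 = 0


We need two numbers that multiply to 12 and add to -8.
Those numbers are -2 and -6 (since (-2) * (-6) = 12 and (-2) + (-6) = -8).
So x^2 - 8x + 12 = (x - 2)(x - 6) = 0
Setting each factor to zero: x = 2 or x = 6

x = 2, x = 6


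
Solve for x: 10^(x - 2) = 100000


Express both sides with the same base.
100000 = 10^5
Since the bases match, equate exponents: x - 2 = 5
So x = 5 - (-2) = 7

x = 7


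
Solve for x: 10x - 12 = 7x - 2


Starting with: 10x - 12 = 7x - 2
Move all x terms to left: (10 - 7)x = -2 + 12
Simplify: 3x = 10
Divide both sides by 3: x = 10/3

x = 10/3


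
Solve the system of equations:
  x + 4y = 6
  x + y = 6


Using Cramer's rule:
Determinant D = (1)(1) - (1)(4) = 1 - 4 = -3
Dx = (6)(1) - (6)(4) = 6 - 24 = -18
Dy = (1)(6) - (1)(6) = 6 - 6 = 0
x = Dx/D = -18/-3 = 6
y = Dy/D = 0/-3 = 0

x = 6, y = 0


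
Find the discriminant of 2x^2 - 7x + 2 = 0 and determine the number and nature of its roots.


For ax^2 + bx + c = 0, discriminant D = b^2 - 4ac
Here a = 2, b = -7, c = 2
D = (-7)^2 - 4(2)(2) = 49 - 16 = 33

D = 33 > 0 but not a perfect square
The equation has 2 distinct real irrational roots.

Discriminant = 33, 2 distinct real irrational roots


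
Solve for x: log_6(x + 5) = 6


Convert to exponential form: x + 5 = 6^6 = 46656
x = 46656 - 5 = 46651
Check: log_6(46651 + 5) = log_6(46656) = log_6(46656) = 6 ✓

x = 46651


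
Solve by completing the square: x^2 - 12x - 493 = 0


Start: x^2 - 12x - 493 = 0
Move constant: x^2 - 12x = 493
Half of -12 is -6, squared is 36
Add 36 to both sides: x^2 - 12x + 36 = 529
(x - 6)^2 = 529
x - 6 = ±23
x = 6 + 23 = 29 or x = 6 - 23 = -17

x = -17, x = 29


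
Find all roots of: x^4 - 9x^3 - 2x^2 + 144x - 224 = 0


Let p(x) = x^4 - 9x^3 - 2x^2 + 144x - 224. By the rational root theorem (leading coefficient 1), any rational root is an integer divisor of 224: try ±1, ±2, ... in turn.
Test x = 1: value = -90 ≠ 0.
Test x = -1: value = -360 ≠ 0.
Test x = 2: value = 0 ✓, so (x - 2) is a factor.
Synthetic division by (x - 2): bring down 1; 1(2) - 9 = -7; (-7)(2) - 2 = -16; (-16)(2) + 144 = 112; 112(2) - 224 = 0 → quotient x^3 - 7x^2 - 16x + 112, remainder 0.
Continue with the quotient x^3 - 7x^2 - 16x + 112 (candidates must divide 112; re-test x = 2 first in case it repeats).
Test x = 2: value = 60 ≠ 0.
Test x = -2: value = 108 ≠ 0.
Test x = 4: value = 0 ✓, so (x - 4) is a factor.
Synthetic division by (x - 4): bring down 1; 1(4) - 7 = -3; (-3)(4) - 16 = -28; (-28)(4) + 112 = 0 → quotient x^2 - 3x - 28, remainder 0.
Solve the quadratic x^2 - 3x - 28 = 0: discriminant = (-3)^2 - 4(1)(-28) = 9 + 112 = 121.
sqrt(121) = 11, so x = (3 ± 11)/2: x = 7 or x = -4.
Collecting all roots found:

x = -4, x = 2, x = 4, x = 7


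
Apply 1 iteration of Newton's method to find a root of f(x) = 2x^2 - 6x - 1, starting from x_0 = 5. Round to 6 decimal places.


Newton's method: x_(n+1) = x_n - f(x_n)/f'(x_n)
f(x) = 2x^2 - 6x - 1
f'(x) = 4x - 6

Iteration 1:
  f(5.000000) = 19.000000
  f'(5.000000) = 14.000000
  x_1 = 5.000000 - (19.000000)/(14.000000) = 3.642857

x_1 = 3.642857


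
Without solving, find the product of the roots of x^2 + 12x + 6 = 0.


By Vieta's formulas for ax^2 + bx + c = 0:
  Sum of roots = -b/a
  Product of roots = c/a

Here a = 1, b = 12, c = 6
Sum = -(12)/1 = -12
Product = 6/1 = 6

Product = 6


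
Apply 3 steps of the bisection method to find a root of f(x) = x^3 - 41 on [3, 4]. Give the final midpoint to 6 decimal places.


f(x) = x^3 - 41
f(3) = -14 < 0
f(4) = 23 > 0

Step 1: midpoint = (3.000000 + 4.000000)/2 = 3.500000
  f(3.500000) = 1.875000
  f(mid) > 0, so root is in [3.000000, 3.500000]

Step 2: midpoint = (3.000000 + 3.500000)/2 = 3.250000
  f(3.250000) = -6.671875
  f(mid) < 0, so root is in [3.250000, 3.500000]

Step 3: midpoint = (3.250000 + 3.500000)/2 = 3.375000
  f(3.375000) = -2.556641
  f(mid) < 0, so root is in [3.375000, 3.500000]

midpoint = 3.375000


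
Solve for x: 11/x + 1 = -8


Subtract 1 from both sides: 11/x = -9
Multiply both sides by x: 11 = -9 * x
Divide by -9: x = -11/9

x = -11/9


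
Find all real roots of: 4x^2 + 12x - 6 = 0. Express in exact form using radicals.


Using the quadratic formula: x = (-b ± sqrt(b^2 - 4ac)) / (2a)
Here a = 4, b = 12, c = -6
Discriminant = b^2 - 4ac = 12^2 - 4(4)(-6) = 144 + 96 = 240
Since discriminant = 240 > 0, there are two real roots.
x = (-12 ± 4*sqrt(15)) / 8
Simplifying: x = (-3 ± sqrt(15)) / 2
Numerically: x ≈ 0.4365 or x ≈ -3.4365

x = (-3 + sqrt(15)) / 2 or x = (-3 - sqrt(15)) / 2


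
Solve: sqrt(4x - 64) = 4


Square both sides: 4x - 64 = 4^2 = 16
4x = 16 + 64 = 80
x = 20
Check: sqrt(4*20 - 64) = sqrt(16) = 4 ✓

x = 20


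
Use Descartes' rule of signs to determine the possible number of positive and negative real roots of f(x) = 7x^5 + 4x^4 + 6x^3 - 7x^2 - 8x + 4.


Descartes' rule of signs:

For positive roots, count sign changes in f(x) = 7x^5 + 4x^4 + 6x^3 - 7x^2 - 8x + 4:
Signs of coefficients: +, +, +, -, -, +
Number of sign changes: 2
Possible positive real roots: 2, 0

For negative roots, examine f(-x) = -7x^5 + 4x^4 - 6x^3 - 7x^2 + 8x + 4:
Signs of coefficients: -, +, -, -, +, +
Number of sign changes: 3
Possible negative real roots: 3, 1

Positive roots: 2 or 0; Negative roots: 3 or 1


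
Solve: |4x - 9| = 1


An absolute value equation |expr| = 1 gives two cases:
Case 1: 4x - 9 = 1
  4x = 10, so x = 5/2
Case 2: 4x - 9 = -1
  4x = 8, so x = 2

x = 2, x = 5/2


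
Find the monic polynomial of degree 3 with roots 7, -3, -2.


A monic polynomial with roots 7, -3, -2 is:
p(x) = (x - 7)(x + 3)(x + 2)
After multiplying by (x - 7): x - 7
After multiplying by (x + 3): x^2 - 4x - 21
After multiplying by (x + 2): x^3 - 2x^2 - 29x - 42

x^3 - 2x^2 - 29x - 42


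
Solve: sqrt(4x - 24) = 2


Square both sides: 4x - 24 = 2^2 = 4
4x = 4 + 24 = 28
x = 7
Check: sqrt(4*7 - 24) = sqrt(4) = 2 ✓

x = 7


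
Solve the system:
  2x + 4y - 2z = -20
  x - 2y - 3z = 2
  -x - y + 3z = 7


Using Cramer's rule. Expand each determinant along the first row.
D  = 2*[(-2)*3 - (-3)*(-1)] - 4*[1*3 - (-3)*(-1)] + (-2)*[1*(-1) - (-2)*(-1)]
  = 2*(-9) - 4*(0) + (-2)*(-3) = -12
Dx = (-20)*[(-2)*3 - (-3)*(-1)] - 4*[2*3 - (-3)*7] + (-2)*[2*(-1) - (-2)*7]
  = (-20)*(-9) - 4*(27) + (-2)*(12) = 48
Dy = 2*[2*3 - (-3)*7] - (-20)*[1*3 - (-3)*(-1)] + (-2)*[1*7 - 2*(-1)]
  = 2*(27) - (-20)*(0) + (-2)*(9) = 36
Dz = 2*[(-2)*7 - 2*(-1)] - 4*[1*7 - 2*(-1)] + (-20)*[1*(-1) - (-2)*(-1)]
  = 2*(-12) - 4*(9) + (-20)*(-3) = 0
x = Dx/D = 48/-12 = -4, y = Dy/D = 36/-12 = -3, z = Dz/D = 0/-12 = 0
Check eq1: (2)(-4) + (4)(-3) + (-2)(0) = -20 = -20 ✓
Check eq2: (1)(-4) + (-2)(-3) + (-3)(0) = 2 = 2 ✓
Check eq3: (-1)(-4) + (-1)(-3) + (3)(0) = 7 = 7 ✓

x = -4, y = -3, z = 0


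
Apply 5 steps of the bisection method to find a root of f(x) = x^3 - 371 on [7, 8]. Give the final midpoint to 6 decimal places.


f(x) = x^3 - 371
f(7) = -28 < 0
f(8) = 141 > 0

Step 1: midpoint = (7.000000 + 8.000000)/2 = 7.500000
  f(7.500000) = 50.875000
  f(mid) > 0, so root is in [7.000000, 7.500000]

Step 2: midpoint = (7.000000 + 7.500000)/2 = 7.250000
  f(7.250000) = 10.078125
  f(mid) > 0, so root is in [7.000000, 7.250000]

Step 3: midpoint = (7.000000 + 7.250000)/2 = 7.125000
  f(7.125000) = -9.294922
  f(mid) < 0, so root is in [7.125000, 7.250000]

Step 4: midpoint = (7.125000 + 7.250000)/2 = 7.187500
  f(7.187500) = 0.307373
  f(mid) > 0, so root is in [7.125000, 7.187500]

Step 5: midpoint = (7.125000 + 7.187500)/2 = 7.156250
  f(7.156250) = -4.514740
  f(mid) < 0, so root is in [7.156250, 7.187500]

midpoint = 7.156250


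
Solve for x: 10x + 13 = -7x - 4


Starting with: 10x + 13 = -7x - 4
Move all x terms to left: (10 + 7)x = -4 - 13
Simplify: 17x = -17
Divide both sides by 17: x = -1

x = -1


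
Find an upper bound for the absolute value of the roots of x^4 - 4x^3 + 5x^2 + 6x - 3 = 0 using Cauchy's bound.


Cauchy's bound: all roots r satisfy |r| <= 1 + max(|a_i/a_n|) for i = 0,...,n-1
where a_n is the leading coefficient.

Coefficients: [1, -4, 5, 6, -3]
Leading coefficient a_n = 1
Ratios |a_i/a_n|: 4, 5, 6, 3
Maximum ratio: 6
Cauchy's bound: |r| <= 1 + 6 = 7

Upper bound = 7


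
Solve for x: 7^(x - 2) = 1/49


Express both sides with the same base.
1/49 = 7^(-2)
Since the bases match, equate exponents: x - 2 = -2
So x = -2 - (-2) = 0

x = 0


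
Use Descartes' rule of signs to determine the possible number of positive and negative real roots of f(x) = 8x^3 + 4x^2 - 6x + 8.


Descartes' rule of signs:

For positive roots, count sign changes in f(x) = 8x^3 + 4x^2 - 6x + 8:
Signs of coefficients: +, +, -, +
Number of sign changes: 2
Possible positive real roots: 2, 0

For negative roots, examine f(-x) = -8x^3 + 4x^2 + 6x + 8:
Signs of coefficients: -, +, +, +
Number of sign changes: 1
Possible negative real roots: 1

Positive roots: 2 or 0; Negative roots: 1


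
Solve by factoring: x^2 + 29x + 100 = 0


We need two numbers that multiply to 100 and add to 29.
Those numbers are 25 and 4 (since 25 * 4 = 100 and 25 + 4 = 29).
So x^2 + 29x + 100 = (x + 25)(x + 4) = 0
Setting each factor to zero: x = -25 or x = -4

x = -25, x = -4


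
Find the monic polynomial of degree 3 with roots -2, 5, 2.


A monic polynomial with roots -2, 5, 2 is:
p(x) = (x + 2)(x - 5)(x - 2)
After multiplying by (x + 2): x + 2
After multiplying by (x - 5): x^2 - 3x - 10
After multiplying by (x - 2): x^3 - 5x^2 - 4x + 20

x^3 - 5x^2 - 4x + 20


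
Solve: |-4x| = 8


An absolute value equation |expr| = 8 gives two cases:
Case 1: -4x = 8
  -4x = 8, so x = -2
Case 2: -4x = -8
  -4x = -8, so x = 2

x = -2, x = 2


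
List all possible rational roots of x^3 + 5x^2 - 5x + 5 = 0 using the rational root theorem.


Rational root theorem: possible roots are ±p/q where:
  p divides the constant term (5): p ∈ {1, 5}
  q divides the leading coefficient (1): q ∈ {1}

All possible rational roots: -5, -1, 1, 5

-5, -1, 1, 5


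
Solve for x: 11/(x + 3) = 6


Multiply both sides by (x + 3): 11 = 6(x + 3)
Distribute: 11 = 6x + 18
6x = 11 - 18 = -7
x = -7/6

x = -7/6


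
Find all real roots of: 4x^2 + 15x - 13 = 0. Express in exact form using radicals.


Using the quadratic formula: x = (-b ± sqrt(b^2 - 4ac)) / (2a)
Here a = 4, b = 15, c = -13
Discriminant = b^2 - 4ac = 15^2 - 4(4)(-13) = 225 + 208 = 433
Since discriminant = 433 > 0, there are two real roots.
x = (-15 ± sqrt(433)) / 8
Numerically: x ≈ 0.7261 or x ≈ -4.4761

x = (-15 + sqrt(433)) / 8 or x = (-15 - sqrt(433)) / 8


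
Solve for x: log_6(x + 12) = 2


Convert to exponential form: x + 12 = 6^2 = 36
x = 36 - 12 = 24
Check: log_6(24 + 12) = log_6(36) = log_6(36) = 2 ✓

x = 24


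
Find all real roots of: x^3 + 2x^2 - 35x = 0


The constant term is 0, so x = 0 is a root. Factor out x:
  x(x^2 + 2x - 35) = 0
Solve the quadratic x^2 + 2x - 35 = 0: discriminant = 2^2 - 4(1)(-35) = 4 + 140 = 144.
sqrt(144) = 12, so x = (-2 ± 12)/2: x = 5 or x = -7.

x = -7, x = 0, x = 5


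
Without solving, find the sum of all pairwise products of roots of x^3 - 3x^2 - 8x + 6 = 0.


By Vieta's formulas for x^3 + bx^2 + cx + d = 0:
  r1 + r2 + r3 = -b/a = 3
  r1*r2 + r1*r3 + r2*r3 = c/a = -8
  r1*r2*r3 = -d/a = -6


Sum of pairwise products = -8


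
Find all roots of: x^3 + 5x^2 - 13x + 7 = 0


Let p(x) = x^3 + 5x^2 - 13x + 7. By the rational root theorem (leading coefficient 1), any rational root is an integer divisor of 7: try ±1, ±2, ... in turn.
Test x = 1: value = 0 ✓, so (x - 1) is a factor.
Synthetic division by (x - 1): bring down 1; 1(1) + 5 = 6; 6(1) - 13 = -7; (-7)(1) + 7 = 0 → quotient x^2 + 6x - 7, remainder 0.
Solve the quadratic x^2 + 6x - 7 = 0: discriminant = 6^2 - 4(1)(-7) = 36 + 28 = 64.
sqrt(64) = 8, so x = (-6 ± 8)/2: x = 1 or x = -7.
Collecting all roots found:

x = -7, x = 1 (multiplicity 2)


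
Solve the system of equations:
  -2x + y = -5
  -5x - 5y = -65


Using Cramer's rule:
Determinant D = (-2)(-5) - (-5)(1) = 10 + 5 = 15
Dx = (-5)(-5) - (-65)(1) = 25 + 65 = 90
Dy = (-2)(-65) - (-5)(-5) = 130 - 25 = 105
x = Dx/D = 90/15 = 6
y = Dy/D = 105/15 = 7

x = 6, y = 7


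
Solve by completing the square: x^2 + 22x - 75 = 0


Start: x^2 + 22x - 75 = 0
Move constant: x^2 + 22x = 75
Half of 22 is 11, squared is 121
Add 121 to both sides: x^2 + 22x + 121 = 196
(x + 11)^2 = 196
x + 11 = ±14
x = -11 + 14 = 3 or x = -11 - 14 = -25

x = -25, x = 3


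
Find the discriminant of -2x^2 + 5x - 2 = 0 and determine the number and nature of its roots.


For ax^2 + bx + c = 0, discriminant D = b^2 - 4ac
Here a = -2, b = 5, c = -2
D = (5)^2 - 4(-2)(-2) = 25 - 16 = 9

D = 9 > 0 and is a perfect square (sqrt = 3)
The equation has 2 distinct real rational roots.

Discriminant = 9, 2 distinct real rational roots


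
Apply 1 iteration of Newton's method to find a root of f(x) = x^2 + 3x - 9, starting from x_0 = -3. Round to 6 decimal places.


Newton's method: x_(n+1) = x_n - f(x_n)/f'(x_n)
f(x) = x^2 + 3x - 9
f'(x) = 2x + 3

Iteration 1:
  f(-3.000000) = -9.000000
  f'(-3.000000) = -3.000000
  x_1 = -3.000000 - (-9.000000)/(-3.000000) = -6.000000

x_1 = -6.000000


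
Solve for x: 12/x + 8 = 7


Subtract 8 from both sides: 12/x = -1
Multiply both sides by x: 12 = -1 * x
Divide by -1: x = -12

x = -12


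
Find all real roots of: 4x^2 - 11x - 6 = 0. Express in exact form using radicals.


Using the quadratic formula: x = (-b ± sqrt(b^2 - 4ac)) / (2a)
Here a = 4, b = -11, c = -6
Discriminant = b^2 - 4ac = (-11)^2 - 4(4)(-6) = 121 + 96 = 217
Since discriminant = 217 > 0, there are two real roots.
x = (11 ± sqrt(217)) / 8
Numerically: x ≈ 3.2164 or x ≈ -0.4664

x = (11 + sqrt(217)) / 8 or x = (11 - sqrt(217)) / 8


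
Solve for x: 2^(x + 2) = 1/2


Express both sides with the same base.
1/2 = 2^(-1)
Since the bases match, equate exponents: x + 2 = -1
So x = -1 - (2) = -3

x = -3


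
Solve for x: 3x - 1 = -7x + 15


Starting with: 3x - 1 = -7x + 15
Move all x terms to left: (3 + 7)x = 15 + 1
Simplify: 10x = 16
Divide both sides by 10: x = 8/5

x = 8/5


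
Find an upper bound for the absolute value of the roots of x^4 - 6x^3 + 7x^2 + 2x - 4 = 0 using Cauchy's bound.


Cauchy's bound: all roots r satisfy |r| <= 1 + max(|a_i/a_n|) for i = 0,...,n-1
where a_n is the leading coefficient.

Coefficients: [1, -6, 7, 2, -4]
Leading coefficient a_n = 1
Ratios |a_i/a_n|: 6, 7, 2, 4
Maximum ratio: 7
Cauchy's bound: |r| <= 1 + 7 = 8

Upper bound = 8


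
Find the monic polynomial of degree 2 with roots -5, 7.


A monic polynomial with roots -5, 7 is:
p(x) = (x + 5)(x - 7)
After multiplying by (x + 5): x + 5
After multiplying by (x - 7): x^2 - 2x - 35

x^2 - 2x - 35


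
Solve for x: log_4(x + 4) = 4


Convert to exponential form: x + 4 = 4^4 = 256
x = 256 - 4 = 252
Check: log_4(252 + 4) = log_4(256) = log_4(256) = 4 ✓

x = 252


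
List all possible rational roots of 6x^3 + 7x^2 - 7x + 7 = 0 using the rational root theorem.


Rational root theorem: possible roots are ±p/q where:
  p divides the constant term (7): p ∈ {1, 7}
  q divides the leading coefficient (6): q ∈ {1, 2, 3, 6}

All possible rational roots: -7, -7/2, -7/3, -7/6, -1, -1/2, -1/3, -1/6, 1/6, 1/3, 1/2, 1, 7/6, 7/3, 7/2, 7

-7, -7/2, -7/3, -7/6, -1, -1/2, -1/3, -1/6, 1/6, 1/3, 1/2, 1, 7/6, 7/3, 7/2, 7


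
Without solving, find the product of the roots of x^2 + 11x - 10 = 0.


By Vieta's formulas for ax^2 + bx + c = 0:
  Sum of roots = -b/a
  Product of roots = c/a

Here a = 1, b = 11, c = -10
Sum = -(11)/1 = -11
Product = -10/1 = -10

Product = -10


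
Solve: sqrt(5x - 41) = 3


Square both sides: 5x - 41 = 3^2 = 9
5x = 9 + 41 = 50
x = 10
Check: sqrt(5*10 - 41) = sqrt(9) = 3 ✓

x = 10


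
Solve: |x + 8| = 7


An absolute value equation |expr| = 7 gives two cases:
Case 1: x + 8 = 7
  x = -1, so x = -1
Case 2: x + 8 = -7
  x = -15, so x = -15

x = -15, x = -1


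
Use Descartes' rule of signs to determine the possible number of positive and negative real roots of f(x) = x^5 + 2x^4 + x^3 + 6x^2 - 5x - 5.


Descartes' rule of signs:

For positive roots, count sign changes in f(x) = x^5 + 2x^4 + x^3 + 6x^2 - 5x - 5:
Signs of coefficients: +, +, +, +, -, -
Number of sign changes: 1
Possible positive real roots: 1

For negative roots, examine f(-x) = -x^5 + 2x^4 - x^3 + 6x^2 + 5x - 5:
Signs of coefficients: -, +, -, +, +, -
Number of sign changes: 4
Possible negative real roots: 4, 2, 0

Positive roots: 1; Negative roots: 4 or 2 or 0


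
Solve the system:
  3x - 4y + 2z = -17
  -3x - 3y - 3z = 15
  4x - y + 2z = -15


Using Cramer's rule. Expand each determinant along the first row.
D  = 3*[(-3)*2 - (-3)*(-1)] - (-4)*[(-3)*2 - (-3)*4] + 2*[(-3)*(-1) - (-3)*4]
  = 3*(-9) - (-4)*(6) + 2*(15) = 27
Dx = (-17)*[(-3)*2 - (-3)*(-1)] - (-4)*[15*2 - (-3)*(-15)] + 2*[15*(-1) - (-3)*(-15)]
  = (-17)*(-9) - (-4)*(-15) + 2*(-60) = -27
Dy = 3*[15*2 - (-3)*(-15)] - (-17)*[(-3)*2 - (-3)*4] + 2*[(-3)*(-15) - 15*4]
  = 3*(-15) - (-17)*(6) + 2*(-15) = 27
Dz = 3*[(-3)*(-15) - 15*(-1)] - (-4)*[(-3)*(-15) - 15*4] + (-17)*[(-3)*(-1) - (-3)*4]
  = 3*(60) - (-4)*(-15) + (-17)*(15) = -135
x = Dx/D = -27/27 = -1, y = Dy/D = 27/27 = 1, z = Dz/D = -135/27 = -5
Check eq1: (3)(-1) + (-4)(1) + (2)(-5) = -17 = -17 ✓
Check eq2: (-3)(-1) + (-3)(1) + (-3)(-5) = 15 = 15 ✓
Check eq3: (4)(-1) + (-1)(1) + (2)(-5) = -15 = -15 ✓

x = -1, y = 1, z = -5


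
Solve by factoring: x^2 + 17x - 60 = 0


We need two numbers that multiply to -60 and add to 17.
Those numbers are 20 and -3 (since 20 * (-3) = -60 and 20 + (-3) = 17).
So x^2 + 17x - 60 = (x + 20)(x - 3) = 0
Setting each factor to zero: x = -20 or x = 3

x = -20, x = 3


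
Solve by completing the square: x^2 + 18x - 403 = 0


Start: x^2 + 18x - 403 = 0
Move constant: x^2 + 18x = 403
Half of 18 is 9, squared is 81
Add 81 to both sides: x^2 + 18x + 81 = 484
(x + 9)^2 = 484
x + 9 = ±22
x = -9 + 22 = 13 or x = -9 - 22 = -31

x = -31, x = 13


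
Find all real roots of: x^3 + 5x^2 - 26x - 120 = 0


Let p(x) = x^3 + 5x^2 - 26x - 120. By the rational root theorem (leading coefficient 1), any rational root is an integer divisor of 120: try ±1, ±2, ... in turn.
Test x = 1: value = -140 ≠ 0.
Test x = -1: value = -90 ≠ 0.
Test x = 2: value = -144 ≠ 0.
Test x = -2: value = -56 ≠ 0.
Test x = 3: value = -126 ≠ 0.
Test x = -3: value = -24 ≠ 0.
Test x = 4: value = -80 ≠ 0.
Test x = -4: value = 0 ✓, so (x + 4) is a factor.
Synthetic division by (x + 4): bring down 1; 1(-4) + 5 = 1; 1(-4) - 26 = -30; (-30)(-4) - 120 = 0 → quotient x^2 + x - 30, remainder 0.
Solve the quadratic x^2 + x - 30 = 0: discriminant = 1^2 - 4(1)(-30) = 1 + 120 = 121.
sqrt(121) = 11, so x = (-1 ± 11)/2: x = 5 or x = -6.

x = -6, x = -4, x = 5


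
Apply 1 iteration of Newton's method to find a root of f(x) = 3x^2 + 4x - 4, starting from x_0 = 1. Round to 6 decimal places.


Newton's method: x_(n+1) = x_n - f(x_n)/f'(x_n)
f(x) = 3x^2 + 4x - 4
f'(x) = 6x + 4

Iteration 1:
  f(1.000000) = 3.000000
  f'(1.000000) = 10.000000
  x_1 = 1.000000 - (3.000000)/(10.000000) = 0.700000

x_1 = 0.700000


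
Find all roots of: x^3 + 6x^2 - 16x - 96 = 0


Let p(x) = x^3 + 6x^2 - 16x - 96. By the rational root theorem (leading coefficient 1), any rational root is an integer divisor of 96: try ±1, ±2, ... in turn.
Test x = 1: value = -105 ≠ 0.
Test x = -1: value = -75 ≠ 0.
Test x = 2: value = -96 ≠ 0.
Test x = -2: value = -48 ≠ 0.
Test x = 3: value = -63 ≠ 0.
Test x = -3: value = -21 ≠ 0.
Test x = 4: value = 0 ✓, so (x - 4) is a factor.
Synthetic division by (x - 4): bring down 1; 1(4) + 6 = 10; 10(4) - 16 = 24; 24(4) - 96 = 0 → quotient x^2 + 10x + 24, remainder 0.
Solve the quadratic x^2 + 10x + 24 = 0: discriminant = 10^2 - 4(1)(24) = 100 - 96 = 4.
sqrt(4) = 2, so x = (-10 ± 2)/2: x = -4 or x = -6.
Collecting all roots found:

x = -6, x = -4, x = 4


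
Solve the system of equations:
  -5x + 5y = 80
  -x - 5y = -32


Using Cramer's rule:
Determinant D = (-5)(-5) - (-1)(5) = 25 + 5 = 30
Dx = (80)(-5) - (-32)(5) = -400 + 160 = -240
Dy = (-5)(-32) - (-1)(80) = 160 + 80 = 240
x = Dx/D = -240/30 = -8
y = Dy/D = 240/30 = 8

x = -8, y = 8


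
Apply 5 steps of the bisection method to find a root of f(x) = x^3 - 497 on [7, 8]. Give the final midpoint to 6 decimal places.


f(x) = x^3 - 497
f(7) = -154 < 0
f(8) = 15 > 0

Step 1: midpoint = (7.000000 + 8.000000)/2 = 7.500000
  f(7.500000) = -75.125000
  f(mid) < 0, so root is in [7.500000, 8.000000]

Step 2: midpoint = (7.500000 + 8.000000)/2 = 7.750000
  f(7.750000) = -31.515625
  f(mid) < 0, so root is in [7.750000, 8.000000]

Step 3: midpoint = (7.750000 + 8.000000)/2 = 7.875000
  f(7.875000) = -8.626953
  f(mid) < 0, so root is in [7.875000, 8.000000]

Step 4: midpoint = (7.875000 + 8.000000)/2 = 7.937500
  f(7.937500) = 3.093506
  f(mid) > 0, so root is in [7.875000, 7.937500]

Step 5: midpoint = (7.875000 + 7.937500)/2 = 7.906250
  f(7.906250) = -2.789886
  f(mid) < 0, so root is in [7.906250, 7.937500]

midpoint = 7.906250


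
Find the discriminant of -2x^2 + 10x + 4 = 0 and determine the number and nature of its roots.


For ax^2 + bx + c = 0, discriminant D = b^2 - 4ac
Here a = -2, b = 10, c = 4
D = (10)^2 - 4(-2)(4) = 100 + 32 = 132

D = 132 > 0 but not a perfect square
The equation has 2 distinct real irrational roots.

Discriminant = 132, 2 distinct real irrational roots
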